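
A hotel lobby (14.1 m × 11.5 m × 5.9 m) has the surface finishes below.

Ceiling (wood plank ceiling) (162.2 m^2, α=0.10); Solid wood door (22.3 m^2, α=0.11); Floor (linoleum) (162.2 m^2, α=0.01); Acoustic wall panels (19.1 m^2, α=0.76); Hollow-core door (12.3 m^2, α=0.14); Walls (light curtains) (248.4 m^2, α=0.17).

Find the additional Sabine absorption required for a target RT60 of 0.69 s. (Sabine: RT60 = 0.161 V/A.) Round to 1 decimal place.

A₁ = Σ Sᵢαᵢ = 162.2×0.10 + 22.3×0.11 + 162.2×0.01 + 19.1×0.76 + 12.3×0.14 + 248.4×0.17 = 78.761 sabins.
For T = 0.69 s, need A₂ = 0.161·V/T = 0.161·956.685/0.69 = 223.227 sabins.
ΔA = A₂ − A₁ = 223.227 − 78.761 = 144.5 sabins.

144.5 sabins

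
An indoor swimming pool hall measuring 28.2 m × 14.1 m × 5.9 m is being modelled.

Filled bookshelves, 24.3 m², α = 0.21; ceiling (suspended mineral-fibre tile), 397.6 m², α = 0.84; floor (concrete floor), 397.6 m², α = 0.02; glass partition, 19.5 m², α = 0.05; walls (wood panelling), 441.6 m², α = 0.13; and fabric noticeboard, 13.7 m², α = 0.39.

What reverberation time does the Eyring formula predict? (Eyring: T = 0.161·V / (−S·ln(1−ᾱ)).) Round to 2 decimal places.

0.76 s

S = Σ Sᵢ = 1294.3 m².
Absorption A = 24.3×0.21 + 397.6×0.84 + 397.6×0.02 + 19.5×0.05 + 441.6×0.13 + 13.7×0.39 = 410.765 sabins.
ᾱ = 410.765 / 1294.3 = 0.3174.
−S·ln(1−ᾱ) = −1294.3 × ln(1 − 0.3174) = 494.224.
V = 28.2 × 14.1 × 5.9 = 2345.958 m³.
T = 0.161·V/[−S·ln(1−ᾱ)] = 0.161·2345.958/494.224 = 0.76 s.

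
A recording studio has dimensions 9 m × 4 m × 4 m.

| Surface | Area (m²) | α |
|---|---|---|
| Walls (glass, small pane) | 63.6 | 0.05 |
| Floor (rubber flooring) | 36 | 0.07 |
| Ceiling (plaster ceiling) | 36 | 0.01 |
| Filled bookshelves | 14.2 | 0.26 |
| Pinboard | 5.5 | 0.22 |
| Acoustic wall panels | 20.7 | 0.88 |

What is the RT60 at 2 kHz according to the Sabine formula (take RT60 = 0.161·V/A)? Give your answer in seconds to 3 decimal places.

Total absorption A = 63.6·0.05 + 36·0.07 + 36·0.01 + 14.2·0.26 + 5.5·0.22 + 20.7·0.88
  = 3.180 + 2.520 + 0.360 + 3.692 + 1.210 + 18.216 = 29.178 m² sabins.
Volume V = 9 × 4 × 4 = 144 m³.
T = 0.161 V/A = 0.161·144/29.178 = 0.795 s.

0.795 seconds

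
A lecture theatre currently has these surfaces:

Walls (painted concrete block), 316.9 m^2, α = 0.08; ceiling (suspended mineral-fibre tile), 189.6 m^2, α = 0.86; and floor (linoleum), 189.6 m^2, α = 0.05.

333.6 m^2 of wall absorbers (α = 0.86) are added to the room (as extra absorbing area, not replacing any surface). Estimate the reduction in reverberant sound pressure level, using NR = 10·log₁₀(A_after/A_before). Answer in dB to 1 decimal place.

3.9 dB

Summing Sᵢαᵢ: 25.352 + 163.056 + 9.480 → A_before = 197.888 sabins.
Added absorption = 333.6 × 0.86 = 286.896 sabins.
New total A_after = 484.784 sabins.
NR = 10·log₁₀(484.784/197.888) = 3.9 dB.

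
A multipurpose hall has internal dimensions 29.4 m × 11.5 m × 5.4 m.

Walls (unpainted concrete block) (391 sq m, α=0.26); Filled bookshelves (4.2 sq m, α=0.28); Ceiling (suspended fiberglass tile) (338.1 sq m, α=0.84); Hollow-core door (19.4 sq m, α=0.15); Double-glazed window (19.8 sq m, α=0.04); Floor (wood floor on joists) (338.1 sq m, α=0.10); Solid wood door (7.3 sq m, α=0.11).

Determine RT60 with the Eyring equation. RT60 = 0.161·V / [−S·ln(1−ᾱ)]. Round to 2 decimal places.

Total surface area S = 391 + 4.2 + 338.1 + 19.4 + 19.8 + 338.1 + 7.3 = 1117.9 sq m.
Σ(Sᵢαᵢ) = 391×0.26 + 4.2×0.28 + 338.1×0.84 + 19.4×0.15 + 19.8×0.04 + 338.1×0.10 + 7.3×0.11 = 425.155.
Mean coefficient ᾱ = A/S = 0.3803.
Eyring denominator: −S ln(1−ᾱ) = 534.937.
V = 29.4 × 11.5 × 5.4 = 1825.74 m³.
RT60 = 0.161 × 1825.74 / 534.937 = 0.55 s.

0.55 sec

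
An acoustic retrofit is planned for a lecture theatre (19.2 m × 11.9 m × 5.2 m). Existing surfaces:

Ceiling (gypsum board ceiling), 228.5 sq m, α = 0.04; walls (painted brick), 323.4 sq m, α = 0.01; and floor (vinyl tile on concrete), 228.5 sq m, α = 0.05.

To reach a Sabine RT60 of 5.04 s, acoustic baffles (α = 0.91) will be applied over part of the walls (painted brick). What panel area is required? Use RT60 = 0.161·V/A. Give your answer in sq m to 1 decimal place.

Total absorption A₁ = 228.5×0.04 + 323.4×0.01 + 228.5×0.05
  = 9.140 + 3.234 + 11.425 = 23.799 sq m sabins.
V = 1188.096 m³. Target absorption A₂ = 0.161 × 1188.096 / 5.04 = 37.953 sabins.
ΔA needed = 37.953 − 23.799 = 14.154 sabins.
Each sq m of panel replacing the walls (painted brick) adds (0.91 − 0.01) = 0.90 sabins.
Area = ΔA/Δα = 14.154/0.90 = 15.7 sq m.

15.7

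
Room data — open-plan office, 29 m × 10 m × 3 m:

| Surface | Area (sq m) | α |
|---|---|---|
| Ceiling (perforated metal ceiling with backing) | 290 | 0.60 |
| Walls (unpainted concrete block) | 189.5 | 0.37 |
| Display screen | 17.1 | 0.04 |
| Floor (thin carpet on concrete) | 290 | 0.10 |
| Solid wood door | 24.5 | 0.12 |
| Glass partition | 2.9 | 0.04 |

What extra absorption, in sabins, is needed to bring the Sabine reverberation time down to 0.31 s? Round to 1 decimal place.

Total absorption A₁ = 290×0.60 + 189.5×0.37 + 17.1×0.04 + 290×0.10 + 24.5×0.12 + 2.9×0.04
  = 174.000 + 70.115 + 0.684 + 29.000 + 2.940 + 0.116 = 276.855 sq m sabins.
For T = 0.31 s, need A₂ = 0.161·V/T = 0.161·870/0.31 = 451.839 sabins.
ΔA = A₂ − A₁ = 451.839 − 276.855 = 175.0 sabins.

175.0 sabins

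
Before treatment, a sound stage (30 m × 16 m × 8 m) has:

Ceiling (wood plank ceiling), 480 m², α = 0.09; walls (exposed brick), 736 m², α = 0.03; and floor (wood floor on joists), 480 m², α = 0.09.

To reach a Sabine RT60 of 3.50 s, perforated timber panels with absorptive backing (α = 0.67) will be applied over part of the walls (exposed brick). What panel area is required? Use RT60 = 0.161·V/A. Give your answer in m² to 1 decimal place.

Total absorption A₁ = 480·0.09 + 736·0.03 + 480·0.09
  = 43.200 + 22.080 + 43.200 = 108.480 m² sabins.
Required A₂ = 0.161·3840/3.50 = 176.640 sabins.
Absorption to add: 176.640 − 108.480 = 68.160 sabins.
Net gain per m²: Δα = 0.67 − 0.03 = 0.64.
Area = ΔA/Δα = 68.160/0.64 = 106.5 m².

106.5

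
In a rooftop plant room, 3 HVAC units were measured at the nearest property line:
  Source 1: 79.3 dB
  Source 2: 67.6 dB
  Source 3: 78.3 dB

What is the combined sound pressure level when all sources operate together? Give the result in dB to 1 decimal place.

82.0 dB

Sum in the linear (power) domain: Σ 10^(Lᵢ/10) = 10^(79.3/10) + 10^(67.6/10) + 10^(78.3/10) = 1.585e+08.
Back to dB: 10·log₁₀ Σ = 82.0 dB.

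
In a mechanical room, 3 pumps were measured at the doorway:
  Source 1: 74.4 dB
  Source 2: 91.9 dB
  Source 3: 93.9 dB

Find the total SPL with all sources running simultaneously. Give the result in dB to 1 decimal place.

Σ 10^(Lᵢ/10) = 4.031e+09.
Back to dB: 10·log₁₀ Σ = 96.1 dB.

96.1 dB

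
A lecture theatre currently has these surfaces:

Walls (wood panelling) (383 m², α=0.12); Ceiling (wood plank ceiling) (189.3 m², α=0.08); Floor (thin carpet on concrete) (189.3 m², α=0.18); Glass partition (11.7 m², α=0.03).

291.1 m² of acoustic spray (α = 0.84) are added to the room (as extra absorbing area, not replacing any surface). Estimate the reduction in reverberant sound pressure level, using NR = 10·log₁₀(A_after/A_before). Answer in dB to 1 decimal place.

5.5 dB

Equivalent absorption area: A_before = 383*0.12 + 189.3*0.08 + 189.3*0.18 + 11.7*0.03 = 95.529 m².
Treatment contributes 291.1·0.84 = 244.524 sabins.
A_after = 95.529 + 244.524 = 340.053 sabins.
NR = 10·log₁₀(340.053/95.529) = 5.5 dB.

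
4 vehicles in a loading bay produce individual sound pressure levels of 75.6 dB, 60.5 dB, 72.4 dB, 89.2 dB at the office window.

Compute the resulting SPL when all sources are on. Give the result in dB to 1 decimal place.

89.5 dB

Σ 10^(Lᵢ/10) = 8.866e+08.
L_total = 10·log₁₀(8.866e+08) = 89.5 dB.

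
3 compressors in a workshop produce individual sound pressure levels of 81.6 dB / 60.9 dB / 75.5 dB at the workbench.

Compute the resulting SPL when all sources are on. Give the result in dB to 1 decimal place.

82.6 dB

Converting to relative power and adding: 10^(81.6/10) + 10^(60.9/10) + 10^(75.5/10) = 1.813e+08.
Combined level = 10 log₁₀(1.813e+08) = 82.6 dB.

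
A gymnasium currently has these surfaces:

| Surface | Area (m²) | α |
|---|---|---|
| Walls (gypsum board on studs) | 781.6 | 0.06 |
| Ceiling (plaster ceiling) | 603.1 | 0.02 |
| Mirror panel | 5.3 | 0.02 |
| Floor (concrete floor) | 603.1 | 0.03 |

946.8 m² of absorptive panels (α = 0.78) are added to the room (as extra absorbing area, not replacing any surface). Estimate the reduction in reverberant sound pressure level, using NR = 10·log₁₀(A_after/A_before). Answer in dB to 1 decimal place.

10.2 dB

Total absorption A_before = 781.6×0.06 + 603.1×0.02 + 5.3×0.02 + 603.1×0.03
  = 46.896 + 12.062 + 0.106 + 18.093 = 77.157 m² sabins.
Treatment contributes 946.8·0.78 = 738.504 sabins.
A_after = 77.157 + 738.504 = 815.661 sabins.
NR = 10·log₁₀(815.661/77.157) = 10.2 dB.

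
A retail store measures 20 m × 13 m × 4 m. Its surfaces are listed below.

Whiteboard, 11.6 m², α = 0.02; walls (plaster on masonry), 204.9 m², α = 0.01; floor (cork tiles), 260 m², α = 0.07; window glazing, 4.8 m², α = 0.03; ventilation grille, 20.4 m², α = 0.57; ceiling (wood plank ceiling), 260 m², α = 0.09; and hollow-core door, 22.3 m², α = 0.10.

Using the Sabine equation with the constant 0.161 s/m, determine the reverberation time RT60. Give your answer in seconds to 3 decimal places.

Equivalent absorption area: A = 11.6·0.02 + 204.9·0.01 + 260·0.07 + 4.8·0.03 + 20.4·0.57 + 260·0.09 + 22.3·0.10 = 57.883 m².
Room volume: 1040 m³.
RT60 = 0.161 · V / A = 0.161 × 1040 / 57.883 = 2.893 s.

2.893 s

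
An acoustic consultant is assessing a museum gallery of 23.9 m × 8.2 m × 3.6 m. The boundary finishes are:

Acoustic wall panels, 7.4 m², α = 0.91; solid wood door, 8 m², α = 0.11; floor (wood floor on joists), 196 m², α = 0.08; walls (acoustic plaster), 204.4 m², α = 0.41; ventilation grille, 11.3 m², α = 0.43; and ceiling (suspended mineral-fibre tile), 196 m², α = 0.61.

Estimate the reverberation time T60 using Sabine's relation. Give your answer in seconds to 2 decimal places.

Equivalent absorption area: A = 7.4·0.91 + 8·0.11 + 196·0.08 + 204.4·0.41 + 11.3·0.43 + 196·0.61 = 231.517 m².
Room volume: 705.528 m³.
Sabine: RT60 = 0.161 × 705.528 / 231.517 = 0.49 s.

0.49 s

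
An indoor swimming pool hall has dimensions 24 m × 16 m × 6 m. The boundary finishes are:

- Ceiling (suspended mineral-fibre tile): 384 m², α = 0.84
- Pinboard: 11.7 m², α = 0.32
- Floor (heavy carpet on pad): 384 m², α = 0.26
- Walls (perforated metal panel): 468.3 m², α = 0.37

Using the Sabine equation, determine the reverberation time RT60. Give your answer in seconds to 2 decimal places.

0.62 s

Total absorption A = 384·0.84 + 11.7·0.32 + 384·0.26 + 468.3·0.37
  = 322.560 + 3.744 + 99.840 + 173.271 = 599.415 m² sabins.
V = 24·16·6 = 2304 m³.
Sabine: RT60 = 0.161 × 2304 / 599.415 = 0.62 s.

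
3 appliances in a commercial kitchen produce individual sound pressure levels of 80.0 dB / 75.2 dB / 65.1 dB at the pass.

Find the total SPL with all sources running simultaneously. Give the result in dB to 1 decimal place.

81.3 dB

Converting to relative power and adding: 10^(80.0/10) + 10^(75.2/10) + 10^(65.1/10) = 1.363e+08.
L_total = 10·log₁₀(1.363e+08) = 81.3 dB.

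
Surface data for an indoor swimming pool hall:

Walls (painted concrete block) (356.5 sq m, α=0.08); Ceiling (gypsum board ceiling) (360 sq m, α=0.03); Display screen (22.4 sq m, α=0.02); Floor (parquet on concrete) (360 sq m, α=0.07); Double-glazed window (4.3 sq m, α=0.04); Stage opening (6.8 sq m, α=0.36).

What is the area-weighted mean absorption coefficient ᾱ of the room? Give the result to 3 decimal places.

0.061

S = Σ Sᵢ = 356.5 + 360 + 22.4 + 360 + 4.3 + 6.8 = 1110.0 sq m.
Σ(Sᵢαᵢ) = 356.5*0.08 + 360*0.03 + 22.4*0.02 + 360*0.07 + 4.3*0.04 + 6.8*0.36 = 67.588.
ᾱ = A/S = 0.061.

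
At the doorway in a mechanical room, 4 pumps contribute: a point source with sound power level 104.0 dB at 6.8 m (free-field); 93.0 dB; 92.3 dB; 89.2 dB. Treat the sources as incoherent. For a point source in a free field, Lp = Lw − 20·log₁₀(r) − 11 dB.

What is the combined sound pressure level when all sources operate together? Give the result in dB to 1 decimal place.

Source at 6.8 m: Lp = 104.0 − 20·log₁₀(6.8) − 11 = 76.3 dB.
Converting to relative power and adding: 10^(76.3/10) + 10^(93.0/10) + 10^(92.3/10) + 10^(89.2/10) = 4.568e+09.
Back to dB: 10·log₁₀ Σ = 96.6 dB.

96.6 dB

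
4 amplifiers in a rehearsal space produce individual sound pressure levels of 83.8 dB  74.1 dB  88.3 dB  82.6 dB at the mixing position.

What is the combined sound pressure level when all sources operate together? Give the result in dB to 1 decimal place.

90.5 dB

Sum in the linear (power) domain: Σ 10^(Lᵢ/10) = 10^(83.8/10) + 10^(74.1/10) + 10^(88.3/10) + 10^(82.6/10) = 1.124e+09.
Combined level = 10 log₁₀(1.124e+09) = 90.5 dB.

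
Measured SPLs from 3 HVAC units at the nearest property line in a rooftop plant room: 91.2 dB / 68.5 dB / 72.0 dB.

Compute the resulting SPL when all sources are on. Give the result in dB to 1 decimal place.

91.3 dB

Converting to relative power and adding: 10^(91.2/10) + 10^(68.5/10) + 10^(72.0/10) = 1.341e+09.
Back to dB: 10·log₁₀ Σ = 91.3 dB.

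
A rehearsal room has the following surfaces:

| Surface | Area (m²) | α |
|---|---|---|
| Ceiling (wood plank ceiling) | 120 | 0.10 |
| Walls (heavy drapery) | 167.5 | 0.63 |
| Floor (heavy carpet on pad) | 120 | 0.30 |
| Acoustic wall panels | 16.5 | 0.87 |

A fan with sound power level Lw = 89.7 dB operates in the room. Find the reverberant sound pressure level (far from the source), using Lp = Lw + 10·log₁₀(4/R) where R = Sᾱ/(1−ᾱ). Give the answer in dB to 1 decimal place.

71.3 dB

A = 167.880 sabins; S = 424.0 m².
ᾱ = 167.880/424.0 = 0.3959; R = Sᾱ/(1−ᾱ) = 167.880/(1−0.3959) = 277.901 m².
Lp = Lw + 10 log₁₀(4/R) = 89.7 -18.42 = 71.3 dB.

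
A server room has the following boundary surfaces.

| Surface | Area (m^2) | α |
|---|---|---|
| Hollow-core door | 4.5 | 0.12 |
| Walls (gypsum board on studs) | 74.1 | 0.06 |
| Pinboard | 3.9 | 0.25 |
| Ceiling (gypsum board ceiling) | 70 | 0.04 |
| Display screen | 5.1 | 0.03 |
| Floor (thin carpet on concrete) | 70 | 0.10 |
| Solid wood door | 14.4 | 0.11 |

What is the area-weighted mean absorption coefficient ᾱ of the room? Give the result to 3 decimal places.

0.072

Total surface area S = 242.0 m^2.
A = 4.5·0.12 + 74.1·0.06 + 3.9·0.25 + 70·0.04 + 5.1·0.03 + 70·0.10 + 14.4·0.11 = 17.498 sabins.
ᾱ = 17.498 / 242.0 = 0.072.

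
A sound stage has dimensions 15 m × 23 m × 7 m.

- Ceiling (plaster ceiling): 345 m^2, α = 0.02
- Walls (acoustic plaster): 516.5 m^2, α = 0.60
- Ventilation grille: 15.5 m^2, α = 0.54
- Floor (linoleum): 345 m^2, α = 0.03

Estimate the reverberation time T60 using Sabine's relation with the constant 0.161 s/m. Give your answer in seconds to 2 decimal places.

Total absorption A = 345·0.02 + 516.5·0.60 + 15.5·0.54 + 345·0.03
  = 6.900 + 309.900 + 8.370 + 10.350 = 335.520 m^2 sabins.
Volume V = 15 × 23 × 7 = 2415 m³.
Sabine: RT60 = 0.161 × 2415 / 335.520 = 1.16 s.

1.16 s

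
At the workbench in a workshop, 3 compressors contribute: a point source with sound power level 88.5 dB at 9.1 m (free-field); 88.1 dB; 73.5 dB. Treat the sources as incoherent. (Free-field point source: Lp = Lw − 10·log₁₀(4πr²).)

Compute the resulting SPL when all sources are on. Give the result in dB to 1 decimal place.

88.3 dB

Source at 9.1 m: Lp = 88.5 − 10·log₁₀(4π·9.1²) = 88.5 − 10·log₁₀(1040.621) = 58.3 dB.
Sum in the linear (power) domain: Σ 10^(Lᵢ/10) = 10^(58.3/10) + 10^(88.1/10) + 10^(73.5/10) = 6.687e+08.
L_total = 10·log₁₀(6.687e+08) = 88.3 dB.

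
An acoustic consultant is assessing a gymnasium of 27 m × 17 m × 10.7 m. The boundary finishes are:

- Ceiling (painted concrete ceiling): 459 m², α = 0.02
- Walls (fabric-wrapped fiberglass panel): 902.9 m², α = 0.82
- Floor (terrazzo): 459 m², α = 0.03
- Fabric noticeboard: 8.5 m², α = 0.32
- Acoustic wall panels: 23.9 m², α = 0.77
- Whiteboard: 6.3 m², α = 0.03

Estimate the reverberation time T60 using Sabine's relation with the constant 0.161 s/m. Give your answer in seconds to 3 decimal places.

A = Σ Sᵢαᵢ = 459×0.02 + 902.9×0.82 + 459×0.03 + 8.5×0.32 + 23.9×0.77 + 6.3×0.03 = 784.640 sabins.
V = 27·17·10.7 = 4911.3 m³.
Sabine: RT60 = 0.161 × 4911.3 / 784.640 = 1.008 s.

1.008 s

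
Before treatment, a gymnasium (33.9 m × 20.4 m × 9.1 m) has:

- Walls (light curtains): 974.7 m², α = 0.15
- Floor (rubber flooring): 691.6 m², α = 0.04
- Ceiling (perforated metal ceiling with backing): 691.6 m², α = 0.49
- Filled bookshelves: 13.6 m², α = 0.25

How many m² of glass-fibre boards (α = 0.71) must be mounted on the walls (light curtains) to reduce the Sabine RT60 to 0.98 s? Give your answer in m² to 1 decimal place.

924.5

Summing Sᵢαᵢ: 146.205 + 27.664 + 338.884 + 3.400 → A₁ = 516.153 sabins.
Required A₂ = 0.161·6293.196/0.98 = 1033.882 sabins.
ΔA needed = 1033.882 − 516.153 = 517.729 sabins.
Net gain per m²: Δα = 0.71 − 0.15 = 0.56.
Panel area = 517.729 / 0.56 = 924.5 m².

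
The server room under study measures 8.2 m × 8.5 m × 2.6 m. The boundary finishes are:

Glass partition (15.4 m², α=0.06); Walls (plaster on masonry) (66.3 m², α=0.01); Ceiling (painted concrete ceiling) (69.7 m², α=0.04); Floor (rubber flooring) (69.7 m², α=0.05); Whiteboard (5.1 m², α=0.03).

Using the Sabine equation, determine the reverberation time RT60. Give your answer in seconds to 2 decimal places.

3.64 s

Equivalent absorption area: A = 15.4·0.06 + 66.3·0.01 + 69.7·0.04 + 69.7·0.05 + 5.1·0.03 = 8.013 m².
V = 8.2·8.5·2.6 = 181.22 m³.
T = 0.161 V/A = 0.161·181.22/8.013 = 3.64 s.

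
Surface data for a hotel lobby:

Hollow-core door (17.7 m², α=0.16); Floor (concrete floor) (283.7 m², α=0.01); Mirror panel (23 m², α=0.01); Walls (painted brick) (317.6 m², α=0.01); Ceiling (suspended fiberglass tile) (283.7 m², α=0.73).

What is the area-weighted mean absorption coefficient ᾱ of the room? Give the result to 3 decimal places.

0.234

S = Σ Sᵢ = 17.7 + 283.7 + 23 + 317.6 + 283.7 = 925.7 m².
A = 17.7×0.16 + 283.7×0.01 + 23×0.01 + 317.6×0.01 + 283.7×0.73 = 216.176 sabins.
ᾱ = A/S = 0.234.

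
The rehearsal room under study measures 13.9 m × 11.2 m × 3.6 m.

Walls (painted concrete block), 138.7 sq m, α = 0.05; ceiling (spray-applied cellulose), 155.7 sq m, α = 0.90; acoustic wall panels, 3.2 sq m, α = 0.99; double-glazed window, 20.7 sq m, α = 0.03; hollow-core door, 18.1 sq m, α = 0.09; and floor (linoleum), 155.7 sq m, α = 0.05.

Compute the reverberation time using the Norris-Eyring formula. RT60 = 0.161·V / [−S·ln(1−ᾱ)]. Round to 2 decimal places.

0.47 s

Total surface area S = 138.7 + 155.7 + 3.2 + 20.7 + 18.1 + 155.7 = 492.1 sq m.
Σ(Sᵢαᵢ) = 138.7·0.05 + 155.7·0.90 + 3.2·0.99 + 20.7·0.03 + 18.1·0.09 + 155.7·0.05 = 160.268.
ᾱ = 160.268 / 492.1 = 0.3257.
Eyring denominator: −S ln(1−ᾱ) = 193.927.
V = 13.9 × 11.2 × 3.6 = 560.448 m³.
T = 0.161·V/[−S·ln(1−ᾱ)] = 0.161·560.448/193.927 = 0.47 s.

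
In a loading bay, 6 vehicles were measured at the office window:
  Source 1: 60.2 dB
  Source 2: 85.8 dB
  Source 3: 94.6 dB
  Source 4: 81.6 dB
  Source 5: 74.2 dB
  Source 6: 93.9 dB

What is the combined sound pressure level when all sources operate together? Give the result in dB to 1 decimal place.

Sum in the linear (power) domain: Σ 10^(Lᵢ/10) = 10^(60.2/10) + 10^(85.8/10) + 10^(94.6/10) + 10^(81.6/10) + 10^(74.2/10) + 10^(93.9/10) = 5.891e+09.
Combined level = 10 log₁₀(5.891e+09) = 97.7 dB.

97.7 dB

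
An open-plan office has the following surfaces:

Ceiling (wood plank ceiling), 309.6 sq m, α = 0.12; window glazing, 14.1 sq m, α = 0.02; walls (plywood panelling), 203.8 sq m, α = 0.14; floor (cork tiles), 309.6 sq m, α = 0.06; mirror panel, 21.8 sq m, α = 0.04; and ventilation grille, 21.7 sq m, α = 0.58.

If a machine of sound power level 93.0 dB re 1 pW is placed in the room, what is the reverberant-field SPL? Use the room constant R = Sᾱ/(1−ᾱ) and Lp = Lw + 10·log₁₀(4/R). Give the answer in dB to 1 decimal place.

78.6 dB

Σ(Sᵢαᵢ) = 309.6×0.12 + 14.1×0.02 + 203.8×0.14 + 309.6×0.06 + 21.8×0.04 + 21.7×0.58 = 98.000; total area S = 880.6 sq m.
ᾱ = 0.1113, so room constant R = A/(1−ᾱ) = 110.273 sq m.
Lp = Lw + 10 log₁₀(4/R) = 93.0 -14.40 = 78.6 dB.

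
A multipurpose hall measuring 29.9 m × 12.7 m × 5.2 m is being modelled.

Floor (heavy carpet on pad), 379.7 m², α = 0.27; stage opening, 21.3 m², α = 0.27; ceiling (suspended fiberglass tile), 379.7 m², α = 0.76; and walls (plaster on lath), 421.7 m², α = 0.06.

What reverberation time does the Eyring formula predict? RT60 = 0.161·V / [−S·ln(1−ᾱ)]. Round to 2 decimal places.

0.61 s

Total surface area S = 379.7 + 21.3 + 379.7 + 421.7 = 1202.4 m².
Absorption A = 379.7×0.27 + 21.3×0.27 + 379.7×0.76 + 421.7×0.06 = 422.144 sabins.
ᾱ = 422.144 / 1202.4 = 0.3511.
−S·ln(1−ᾱ) = −1202.4 × ln(1 − 0.3511) = 520.010.
V = 29.9 × 12.7 × 5.2 = 1974.596 m³.
RT60 = 0.161 × 1974.596 / 520.010 = 0.61 s.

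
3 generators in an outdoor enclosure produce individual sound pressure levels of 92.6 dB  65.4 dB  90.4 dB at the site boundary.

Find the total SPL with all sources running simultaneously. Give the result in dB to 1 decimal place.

Converting to relative power and adding: 10^(92.6/10) + 10^(65.4/10) + 10^(90.4/10) = 2.92e+09.
Back to dB: 10·log₁₀ Σ = 94.7 dB.

94.7 dB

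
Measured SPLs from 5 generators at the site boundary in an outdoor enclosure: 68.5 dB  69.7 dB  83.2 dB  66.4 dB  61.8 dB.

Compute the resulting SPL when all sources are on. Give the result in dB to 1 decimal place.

Sum in the linear (power) domain: Σ 10^(Lᵢ/10) = 10^(68.5/10) + 10^(69.7/10) + 10^(83.2/10) + 10^(66.4/10) + 10^(61.8/10) = 2.312e+08.
Back to dB: 10·log₁₀ Σ = 83.6 dB.

83.6 dB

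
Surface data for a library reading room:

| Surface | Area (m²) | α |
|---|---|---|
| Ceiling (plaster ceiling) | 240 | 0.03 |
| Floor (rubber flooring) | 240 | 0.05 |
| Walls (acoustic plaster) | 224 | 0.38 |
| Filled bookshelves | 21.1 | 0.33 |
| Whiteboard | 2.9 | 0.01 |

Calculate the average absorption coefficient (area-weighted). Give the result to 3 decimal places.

Total surface area S = 728.0 m².
Weighted sum Σ Sα = 111.312.
ᾱ = A/S = 0.153.

0.153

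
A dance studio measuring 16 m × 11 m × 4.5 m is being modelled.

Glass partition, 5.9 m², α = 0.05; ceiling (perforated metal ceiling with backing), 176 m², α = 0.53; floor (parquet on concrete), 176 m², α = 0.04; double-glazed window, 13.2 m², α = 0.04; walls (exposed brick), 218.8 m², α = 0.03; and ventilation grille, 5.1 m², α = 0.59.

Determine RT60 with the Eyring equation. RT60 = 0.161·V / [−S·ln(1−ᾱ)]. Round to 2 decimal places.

1.04 sec

S = Σ Sᵢ = 595.0 m².
Σ(Sᵢαᵢ) = 5.9·0.05 + 176·0.53 + 176·0.04 + 13.2·0.04 + 218.8·0.03 + 5.1·0.59 = 110.716.
Mean coefficient ᾱ = A/S = 0.1861.
−S·ln(1−ᾱ) = −595.0 × ln(1 − 0.1861) = 122.521.
V = 16 × 11 × 4.5 = 792 m³.
RT60 = 0.161 × 792 / 122.521 = 1.04 s.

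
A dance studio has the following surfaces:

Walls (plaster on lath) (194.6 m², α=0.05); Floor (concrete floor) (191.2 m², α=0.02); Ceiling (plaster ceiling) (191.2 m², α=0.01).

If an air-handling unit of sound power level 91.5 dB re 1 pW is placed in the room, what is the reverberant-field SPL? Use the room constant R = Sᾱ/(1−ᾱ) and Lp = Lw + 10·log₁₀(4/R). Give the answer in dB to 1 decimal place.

Σ(Sᵢαᵢ) = 194.6·0.05 + 191.2·0.02 + 191.2·0.01 = 15.466; total area S = 577.0 m².
ᾱ = 15.466/577.0 = 0.0268; R = Sᾱ/(1−ᾱ) = 15.466/(1−0.0268) = 15.892 m².
Lp = Lw + 10 log₁₀(4/R) = 91.5 -5.99 = 85.5 dB.

85.5 dB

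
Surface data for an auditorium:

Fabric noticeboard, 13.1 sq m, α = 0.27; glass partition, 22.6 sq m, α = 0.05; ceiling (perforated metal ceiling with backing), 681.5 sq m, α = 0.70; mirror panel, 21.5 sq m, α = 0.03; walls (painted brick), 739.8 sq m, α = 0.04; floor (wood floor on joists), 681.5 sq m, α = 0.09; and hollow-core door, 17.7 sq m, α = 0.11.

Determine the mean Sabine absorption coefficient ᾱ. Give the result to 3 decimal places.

0.264

Total surface area S = 2177.7 sq m.
Weighted sum Σ Sα = 575.236.
ᾱ = A/S = 0.264.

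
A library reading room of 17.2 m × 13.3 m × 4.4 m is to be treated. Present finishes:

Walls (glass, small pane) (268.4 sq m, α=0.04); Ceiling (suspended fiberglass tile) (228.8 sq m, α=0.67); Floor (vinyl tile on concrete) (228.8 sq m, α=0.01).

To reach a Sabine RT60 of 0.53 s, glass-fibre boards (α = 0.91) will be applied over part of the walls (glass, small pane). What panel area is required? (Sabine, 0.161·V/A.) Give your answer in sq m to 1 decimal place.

Total absorption A₁ = 268.4×0.04 + 228.8×0.67 + 228.8×0.01
  = 10.736 + 153.296 + 2.288 = 166.320 sq m sabins.
V = 1006.544 m³. Target absorption A₂ = 0.161 × 1006.544 / 0.53 = 305.761 sabins.
ΔA needed = 305.761 − 166.320 = 139.441 sabins.
Net gain per sq m: Δα = 0.91 − 0.04 = 0.87.
Area = ΔA/Δα = 139.441/0.87 = 160.3 sq m.

160.3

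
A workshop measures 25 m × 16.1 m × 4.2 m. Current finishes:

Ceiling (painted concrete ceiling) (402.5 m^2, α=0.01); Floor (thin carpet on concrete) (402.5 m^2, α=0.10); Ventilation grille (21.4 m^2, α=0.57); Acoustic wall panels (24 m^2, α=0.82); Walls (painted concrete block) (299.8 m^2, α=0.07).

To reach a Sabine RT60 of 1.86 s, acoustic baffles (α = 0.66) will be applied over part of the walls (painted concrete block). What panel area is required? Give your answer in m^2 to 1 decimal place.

A₁ = Σ Sᵢαᵢ = 402.5×0.01 + 402.5×0.10 + 21.4×0.57 + 24×0.82 + 299.8×0.07 = 97.139 sabins.
V = 1690.5 m³. Target absorption A₂ = 0.161 × 1690.5 / 1.86 = 146.328 sabins.
Absorption to add: 146.328 − 97.139 = 49.189 sabins.
Each m^2 of panel replacing the walls (painted concrete block) adds (0.66 − 0.07) = 0.59 sabins.
Area = ΔA/Δα = 49.189/0.59 = 83.4 m^2.

83.4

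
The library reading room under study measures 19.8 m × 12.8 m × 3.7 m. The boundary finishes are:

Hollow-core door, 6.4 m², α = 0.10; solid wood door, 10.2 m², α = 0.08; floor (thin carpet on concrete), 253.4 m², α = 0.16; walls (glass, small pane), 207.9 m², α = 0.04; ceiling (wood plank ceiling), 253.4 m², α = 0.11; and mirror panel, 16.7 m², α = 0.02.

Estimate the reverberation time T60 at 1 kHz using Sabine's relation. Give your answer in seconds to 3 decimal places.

Total absorption A = 6.4*0.10 + 10.2*0.08 + 253.4*0.16 + 207.9*0.04 + 253.4*0.11 + 16.7*0.02
  = 0.640 + 0.816 + 40.544 + 8.316 + 27.874 + 0.334 = 78.524 m² sabins.
Room volume: 937.728 m³.
T = 0.161 V/A = 0.161·937.728/78.524 = 1.923 s.

1.923 s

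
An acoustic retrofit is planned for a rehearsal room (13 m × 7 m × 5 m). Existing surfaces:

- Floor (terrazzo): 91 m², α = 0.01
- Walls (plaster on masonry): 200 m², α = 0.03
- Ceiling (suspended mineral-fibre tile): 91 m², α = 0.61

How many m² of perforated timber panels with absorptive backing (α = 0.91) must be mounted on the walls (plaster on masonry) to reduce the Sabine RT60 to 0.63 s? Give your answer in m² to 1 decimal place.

Summing Sᵢαᵢ: 0.910 + 6.000 + 55.510 → A₁ = 62.420 sabins.
V = 455 m³. Target absorption A₂ = 0.161 × 455 / 0.63 = 116.278 sabins.
ΔA needed = 116.278 − 62.420 = 53.858 sabins.
Each m² of panel replacing the walls (plaster on masonry) adds (0.91 − 0.03) = 0.88 sabins.
Panel area = 53.858 / 0.88 = 61.2 m².

61.2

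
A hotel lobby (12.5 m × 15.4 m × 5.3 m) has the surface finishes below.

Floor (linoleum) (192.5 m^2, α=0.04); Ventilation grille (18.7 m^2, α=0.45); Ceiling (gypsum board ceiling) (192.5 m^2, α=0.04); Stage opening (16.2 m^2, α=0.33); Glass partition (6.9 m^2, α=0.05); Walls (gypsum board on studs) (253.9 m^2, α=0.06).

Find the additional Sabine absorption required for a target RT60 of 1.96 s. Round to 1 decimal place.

Total absorption A₁ = 192.5*0.04 + 18.7*0.45 + 192.5*0.04 + 16.2*0.33 + 6.9*0.05 + 253.9*0.06
  = 7.700 + 8.415 + 7.700 + 5.346 + 0.345 + 15.234 = 44.740 m^2 sabins.
For T = 1.96 s, need A₂ = 0.161·V/T = 0.161·1020.25/1.96 = 83.806 sabins.
Additional absorption ΔA = 83.806 − 44.740 = 39.1 sabins.

39.1 sabins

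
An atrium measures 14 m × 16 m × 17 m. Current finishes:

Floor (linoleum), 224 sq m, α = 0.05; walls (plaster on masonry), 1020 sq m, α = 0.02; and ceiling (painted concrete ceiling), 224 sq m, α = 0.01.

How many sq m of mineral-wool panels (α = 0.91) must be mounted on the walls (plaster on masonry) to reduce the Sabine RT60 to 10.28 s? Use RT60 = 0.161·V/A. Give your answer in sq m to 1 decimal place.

29.0

Equivalent absorption area: A₁ = 224*0.05 + 1020*0.02 + 224*0.01 = 33.840 sq m.
Required A₂ = 0.161·3808/10.28 = 59.639 sabins.
Absorption to add: 59.639 − 33.840 = 25.799 sabins.
Net gain per sq m: Δα = 0.91 − 0.02 = 0.89.
Panel area = 25.799 / 0.89 = 29.0 sq m.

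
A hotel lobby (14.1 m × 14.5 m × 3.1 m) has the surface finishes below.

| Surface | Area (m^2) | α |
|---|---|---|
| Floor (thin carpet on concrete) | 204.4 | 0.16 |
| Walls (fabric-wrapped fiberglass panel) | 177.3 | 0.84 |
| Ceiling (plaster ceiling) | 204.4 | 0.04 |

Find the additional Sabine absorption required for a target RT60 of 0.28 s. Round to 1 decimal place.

Summing Sᵢαᵢ: 32.704 + 148.932 + 8.176 → A₁ = 189.812 sabins.
V = 633.795 m³. Required absorption A₂ = 0.161 × 633.795 / 0.28 = 364.432 sabins.
Shortfall: 364.432 − 189.812 = 174.6 sabins.

174.6 sabins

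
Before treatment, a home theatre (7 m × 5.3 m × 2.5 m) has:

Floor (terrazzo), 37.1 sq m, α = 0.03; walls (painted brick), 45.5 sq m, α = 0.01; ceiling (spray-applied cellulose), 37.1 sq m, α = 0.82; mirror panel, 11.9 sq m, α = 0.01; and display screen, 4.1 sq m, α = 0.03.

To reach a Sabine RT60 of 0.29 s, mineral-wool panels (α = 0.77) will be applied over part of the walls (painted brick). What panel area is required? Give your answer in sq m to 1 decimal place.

25.3

A₁ = Σ Sᵢαᵢ = 37.1·0.03 + 45.5·0.01 + 37.1·0.82 + 11.9·0.01 + 4.1·0.03 = 32.232 sabins.
V = 92.75 m³. Target absorption A₂ = 0.161 × 92.75 / 0.29 = 51.492 sabins.
ΔA needed = 51.492 − 32.232 = 19.260 sabins.
Each sq m of panel replacing the walls (painted brick) adds (0.77 − 0.01) = 0.76 sabins.
Area = ΔA/Δα = 19.260/0.76 = 25.3 sq m.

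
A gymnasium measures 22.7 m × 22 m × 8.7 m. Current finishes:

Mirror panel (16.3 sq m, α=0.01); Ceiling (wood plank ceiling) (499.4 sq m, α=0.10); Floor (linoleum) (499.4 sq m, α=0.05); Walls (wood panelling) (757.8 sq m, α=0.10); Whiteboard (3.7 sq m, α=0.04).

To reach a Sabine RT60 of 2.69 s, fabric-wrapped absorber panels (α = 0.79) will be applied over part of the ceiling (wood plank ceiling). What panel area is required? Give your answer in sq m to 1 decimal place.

158.0

Total absorption A₁ = 16.3·0.01 + 499.4·0.10 + 499.4·0.05 + 757.8·0.10 + 3.7·0.04
  = 0.163 + 49.940 + 24.970 + 75.780 + 0.148 = 151.001 sq m sabins.
V = 4344.78 m³. Target absorption A₂ = 0.161 × 4344.78 / 2.69 = 260.041 sabins.
ΔA needed = 260.041 − 151.001 = 109.040 sabins.
Net gain per sq m: Δα = 0.79 − 0.10 = 0.69.
Panel area = 109.040 / 0.69 = 158.0 sq m.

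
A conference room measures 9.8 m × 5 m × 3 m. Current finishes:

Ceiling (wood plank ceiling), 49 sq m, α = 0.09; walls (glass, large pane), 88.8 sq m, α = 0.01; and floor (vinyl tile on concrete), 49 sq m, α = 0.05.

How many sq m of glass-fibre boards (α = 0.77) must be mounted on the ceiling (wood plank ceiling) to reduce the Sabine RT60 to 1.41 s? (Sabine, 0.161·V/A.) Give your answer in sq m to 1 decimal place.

Total absorption A₁ = 49×0.09 + 88.8×0.01 + 49×0.05
  = 4.410 + 0.888 + 2.450 = 7.748 sq m sabins.
Required A₂ = 0.161·147/1.41 = 16.785 sabins.
ΔA needed = 16.785 − 7.748 = 9.037 sabins.
Net gain per sq m: Δα = 0.77 − 0.09 = 0.68.
Panel area = 9.037 / 0.68 = 13.3 sq m.

13.3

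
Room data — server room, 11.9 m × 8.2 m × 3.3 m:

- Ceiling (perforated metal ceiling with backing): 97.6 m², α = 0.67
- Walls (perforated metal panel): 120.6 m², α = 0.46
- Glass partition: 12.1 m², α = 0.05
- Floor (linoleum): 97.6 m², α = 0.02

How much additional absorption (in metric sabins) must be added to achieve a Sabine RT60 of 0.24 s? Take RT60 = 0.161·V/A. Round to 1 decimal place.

92.6 sabins

A₁ = Σ Sᵢαᵢ = 97.6*0.67 + 120.6*0.46 + 12.1*0.05 + 97.6*0.02 = 123.425 sabins.
Target A₂ = 0.161·322.014/0.24 = 216.018 sabins (V = 322.014 m³).
ΔA = A₂ − A₁ = 216.018 − 123.425 = 92.6 sabins.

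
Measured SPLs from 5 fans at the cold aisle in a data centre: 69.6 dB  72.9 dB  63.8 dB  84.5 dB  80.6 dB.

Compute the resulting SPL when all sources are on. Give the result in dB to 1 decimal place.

86.3 dB

Σ 10^(Lᵢ/10) = 4.277e+08.
Back to dB: 10·log₁₀ Σ = 86.3 dB.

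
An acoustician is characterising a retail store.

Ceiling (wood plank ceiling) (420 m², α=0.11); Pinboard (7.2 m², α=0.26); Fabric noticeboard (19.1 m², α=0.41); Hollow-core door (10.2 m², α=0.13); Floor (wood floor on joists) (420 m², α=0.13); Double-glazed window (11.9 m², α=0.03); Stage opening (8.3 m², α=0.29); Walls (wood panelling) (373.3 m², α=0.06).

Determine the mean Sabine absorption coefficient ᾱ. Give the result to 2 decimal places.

0.11

Total surface area S = 1270.0 m².
Weighted sum Σ Sα = 136.991.
ᾱ = A/S = 0.11.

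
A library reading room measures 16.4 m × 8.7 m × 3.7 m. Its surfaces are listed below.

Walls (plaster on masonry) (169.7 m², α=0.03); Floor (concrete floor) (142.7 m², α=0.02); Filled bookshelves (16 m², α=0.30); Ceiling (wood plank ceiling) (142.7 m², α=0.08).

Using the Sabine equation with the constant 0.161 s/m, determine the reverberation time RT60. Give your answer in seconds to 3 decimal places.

Summing Sᵢαᵢ: 5.091 + 2.854 + 4.800 + 11.416 → A = 24.161 sabins.
V = 16.4·8.7·3.7 = 527.916 m³.
RT60 = 0.161 · V / A = 0.161 × 527.916 / 24.161 = 3.518 s.

3.518 seconds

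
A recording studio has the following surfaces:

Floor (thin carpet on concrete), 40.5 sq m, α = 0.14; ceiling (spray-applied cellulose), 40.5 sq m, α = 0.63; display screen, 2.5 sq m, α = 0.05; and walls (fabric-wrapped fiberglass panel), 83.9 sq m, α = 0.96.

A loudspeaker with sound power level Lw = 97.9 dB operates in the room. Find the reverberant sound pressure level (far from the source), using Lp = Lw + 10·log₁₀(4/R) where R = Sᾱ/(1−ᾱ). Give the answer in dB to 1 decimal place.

78.6 dB

A = 111.854 sabins; S = 167.4 sq m.
ᾱ = 0.6682, so room constant R = A/(1−ᾱ) = 337.113 sq m.
Lp = 97.9 + 10·log₁₀(4/337.113) = 97.9 + (-19.26) = 78.6 dB.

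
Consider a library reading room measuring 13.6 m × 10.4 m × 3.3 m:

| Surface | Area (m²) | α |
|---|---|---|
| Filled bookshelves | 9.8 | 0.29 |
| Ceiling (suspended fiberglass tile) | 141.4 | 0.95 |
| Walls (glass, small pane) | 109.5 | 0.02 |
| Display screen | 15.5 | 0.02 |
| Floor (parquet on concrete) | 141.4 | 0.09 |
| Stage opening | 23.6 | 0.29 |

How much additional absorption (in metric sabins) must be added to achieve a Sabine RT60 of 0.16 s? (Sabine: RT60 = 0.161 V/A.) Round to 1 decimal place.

Total absorption A₁ = 9.8·0.29 + 141.4·0.95 + 109.5·0.02 + 15.5·0.02 + 141.4·0.09 + 23.6·0.29
  = 2.842 + 134.330 + 2.190 + 0.310 + 12.726 + 6.844 = 159.242 m² sabins.
For T = 0.16 s, need A₂ = 0.161·V/T = 0.161·466.752/0.16 = 469.669 sabins.
Additional absorption ΔA = 469.669 − 159.242 = 310.4 sabins.

310.4 sabins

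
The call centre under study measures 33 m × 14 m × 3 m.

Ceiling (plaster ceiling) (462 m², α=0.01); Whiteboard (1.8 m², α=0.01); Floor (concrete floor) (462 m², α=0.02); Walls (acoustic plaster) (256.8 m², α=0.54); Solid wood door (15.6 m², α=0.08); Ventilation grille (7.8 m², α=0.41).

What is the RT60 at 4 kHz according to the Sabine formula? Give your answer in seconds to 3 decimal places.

Summing Sᵢαᵢ: 4.620 + 0.018 + 9.240 + 138.672 + 1.248 + 3.198 → A = 156.996 sabins.
V = 33·14·3 = 1386 m³.
Sabine: RT60 = 0.161 × 1386 / 156.996 = 1.421 s.

1.421 s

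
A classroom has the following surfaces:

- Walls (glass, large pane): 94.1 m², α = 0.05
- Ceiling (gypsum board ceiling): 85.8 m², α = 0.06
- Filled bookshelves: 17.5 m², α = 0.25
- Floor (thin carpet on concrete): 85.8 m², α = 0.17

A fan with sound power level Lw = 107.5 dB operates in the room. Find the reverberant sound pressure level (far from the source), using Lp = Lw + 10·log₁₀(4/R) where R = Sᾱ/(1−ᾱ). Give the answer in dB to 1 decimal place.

Σ(Sᵢαᵢ) = 94.1×0.05 + 85.8×0.06 + 17.5×0.25 + 85.8×0.17 = 28.814; total area S = 283.2 m².
ᾱ = 28.814/283.2 = 0.1017; R = Sᾱ/(1−ᾱ) = 28.814/(1−0.1017) = 32.076 m².
Lp = Lw + 10 log₁₀(4/R) = 107.5 -9.04 = 98.5 dB.

98.5 dB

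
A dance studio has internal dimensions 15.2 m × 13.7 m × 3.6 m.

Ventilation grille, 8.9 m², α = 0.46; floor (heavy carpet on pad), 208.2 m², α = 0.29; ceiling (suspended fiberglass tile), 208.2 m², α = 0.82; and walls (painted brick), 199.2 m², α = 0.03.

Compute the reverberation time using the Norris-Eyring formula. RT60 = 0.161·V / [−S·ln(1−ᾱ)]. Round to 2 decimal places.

0.40 s

S = Σ Sᵢ = 624.5 m².
Absorption A = 8.9·0.46 + 208.2·0.29 + 208.2·0.82 + 199.2·0.03 = 241.172 sabins.
Mean coefficient ᾱ = A/S = 0.3862.
−S·ln(1−ᾱ) = −624.5 × ln(1 − 0.3862) = 304.810.
V = 15.2 × 13.7 × 3.6 = 749.664 m³.
RT60 = 0.161 × 749.664 / 304.810 = 0.40 s.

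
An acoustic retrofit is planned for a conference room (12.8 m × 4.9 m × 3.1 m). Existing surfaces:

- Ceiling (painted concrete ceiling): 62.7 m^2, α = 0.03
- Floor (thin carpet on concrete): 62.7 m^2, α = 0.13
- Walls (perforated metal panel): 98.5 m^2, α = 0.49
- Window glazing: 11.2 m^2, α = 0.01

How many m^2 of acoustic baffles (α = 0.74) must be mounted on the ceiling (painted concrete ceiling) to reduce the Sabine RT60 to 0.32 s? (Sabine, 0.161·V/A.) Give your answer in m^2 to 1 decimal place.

55.5

Summing Sᵢαᵢ: 1.881 + 8.151 + 48.265 + 0.112 → A₁ = 58.409 sabins.
Required A₂ = 0.161·194.432/0.32 = 97.824 sabins.
ΔA needed = 97.824 − 58.409 = 39.415 sabins.
Net gain per m^2: Δα = 0.74 − 0.03 = 0.71.
Panel area = 39.415 / 0.71 = 55.5 m^2.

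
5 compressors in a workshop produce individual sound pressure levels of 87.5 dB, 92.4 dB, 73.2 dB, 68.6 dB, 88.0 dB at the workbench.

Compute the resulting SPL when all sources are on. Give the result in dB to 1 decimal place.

94.7 dB

Σ 10^(Lᵢ/10) = 2.959e+09.
Back to dB: 10·log₁₀ Σ = 94.7 dB.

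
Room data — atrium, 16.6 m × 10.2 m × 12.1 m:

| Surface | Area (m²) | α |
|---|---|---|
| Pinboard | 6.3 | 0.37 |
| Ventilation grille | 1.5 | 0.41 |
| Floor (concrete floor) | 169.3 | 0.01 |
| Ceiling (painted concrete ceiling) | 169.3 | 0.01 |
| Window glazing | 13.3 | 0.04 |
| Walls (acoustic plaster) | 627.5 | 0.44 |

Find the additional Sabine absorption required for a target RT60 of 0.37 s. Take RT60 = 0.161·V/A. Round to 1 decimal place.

Equivalent absorption area: A₁ = 6.3*0.37 + 1.5*0.41 + 169.3*0.01 + 169.3*0.01 + 13.3*0.04 + 627.5*0.44 = 282.964 m².
V = 2048.772 m³. Required absorption A₂ = 0.161 × 2048.772 / 0.37 = 891.493 sabins.
ΔA = A₂ − A₁ = 891.493 − 282.964 = 608.5 sabins.

608.5 sabins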